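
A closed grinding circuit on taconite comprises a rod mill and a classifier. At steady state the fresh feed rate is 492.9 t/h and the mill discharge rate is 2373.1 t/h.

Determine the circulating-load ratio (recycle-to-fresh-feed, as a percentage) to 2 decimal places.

CL = 381.46 %

Mill node: discharge = fresh + recycle.
R = M − F = 2373.1 − 492.9 = 1880.2 t/h
CL = 100·R/F = 100·1880.2/492.9 = 381.46 %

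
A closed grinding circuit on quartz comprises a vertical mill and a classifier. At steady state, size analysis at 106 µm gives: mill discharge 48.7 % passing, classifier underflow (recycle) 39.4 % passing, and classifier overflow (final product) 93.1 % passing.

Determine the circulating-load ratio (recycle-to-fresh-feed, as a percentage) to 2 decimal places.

CL = 477.42 %

Two-product formula at 106 µm:
(1+r)·d = r·u + o ⇒ r = (o−d)/(d−u)
r = (93.1 − 48.7)/(48.7 − 39.4) = 44.4/9.3 = 4.7742
CL = 100·r = 477.42 %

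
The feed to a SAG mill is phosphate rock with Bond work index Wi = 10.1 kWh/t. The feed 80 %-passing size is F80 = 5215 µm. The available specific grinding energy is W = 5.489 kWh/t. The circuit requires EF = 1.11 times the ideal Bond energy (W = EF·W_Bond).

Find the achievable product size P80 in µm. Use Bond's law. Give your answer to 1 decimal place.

P80 = 253.5 µm

W = 10·Wi·(P80^(-½) − F80^(-½))
W_Bond = W / EF = 5.489 / 1.11 = 4.9450 kWh/t
⇒ 1/√P80 = W_Bond/(10·Wi) + 1/√F80
  = 4.9450/(10·10.1) + 1/√5215 = 0.048961 + 0.013848 = 0.062808
P80 = (1/0.062808)² = 15.9214² = 253.49 µm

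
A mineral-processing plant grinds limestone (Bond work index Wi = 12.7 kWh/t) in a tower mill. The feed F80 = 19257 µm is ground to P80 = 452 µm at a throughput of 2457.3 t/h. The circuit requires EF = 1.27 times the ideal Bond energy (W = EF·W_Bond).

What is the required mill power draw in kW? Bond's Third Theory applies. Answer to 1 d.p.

P = 15786.1 kW

W = 10 Wi (1/√P80 − 1/√F80)  [Bond]
W = 10·12.7·(1/√452 − 1/√19257) = 10·12.7·(0.039830) = 5.0584 kWh/t
With EF = 1.27: W = 5.0584·1.27 = 6.4242 kWh/t
P = W·T = 6.4242·2457.3 = 15786.1 kW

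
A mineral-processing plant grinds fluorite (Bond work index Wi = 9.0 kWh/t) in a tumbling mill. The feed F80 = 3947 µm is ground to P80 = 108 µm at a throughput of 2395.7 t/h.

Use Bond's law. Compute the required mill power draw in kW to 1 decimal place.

W = 10·Wi·[P80^(−½) − F80^(−½)]
W = 10·9.0·(1/√108 − 1/√3947) = 10·9.0·(0.080308) = 7.2277 kWh/t
P = W·T = 7.2277·2395.7 = 17315.4 kW

P = 17315.4 kW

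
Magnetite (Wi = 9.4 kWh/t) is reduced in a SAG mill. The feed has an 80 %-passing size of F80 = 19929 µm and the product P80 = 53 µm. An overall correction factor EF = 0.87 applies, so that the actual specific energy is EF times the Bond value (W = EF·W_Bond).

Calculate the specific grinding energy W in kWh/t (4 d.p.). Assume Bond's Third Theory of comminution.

W = 10.6540 kWh/t

W = 10 Wi / √P80 − 10 Wi / √F80
1/√53 = 0.137361;  1/√19929 = 0.007084
W = 10·9.4·(0.137361 − 0.007084) = 12.2460 kWh/t
Apply correction: 12.2460 × 0.87 = 10.6540 kWh/t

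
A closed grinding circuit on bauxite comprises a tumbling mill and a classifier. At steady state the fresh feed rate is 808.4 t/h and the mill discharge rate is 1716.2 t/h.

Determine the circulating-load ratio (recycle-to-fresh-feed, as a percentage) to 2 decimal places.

CL = 112.30 %

M = F + R at steady state, so:
R = M − F = 1716.2 − 808.4 = 907.8 t/h
CL = 100·R/F = 100·907.8/808.4 = 112.30 %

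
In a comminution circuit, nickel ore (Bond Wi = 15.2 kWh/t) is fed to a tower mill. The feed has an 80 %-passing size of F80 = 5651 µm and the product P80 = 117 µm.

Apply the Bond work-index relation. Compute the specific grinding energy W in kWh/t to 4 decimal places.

W = 12.0304 kWh/t

W = 10 Wi (1/√P80 − 1/√F80)  [Bond]
1/√117 = 0.092450;  1/√5651 = 0.013303
W = 10·15.2·(0.092450 − 0.013303) = 12.0304 kWh/t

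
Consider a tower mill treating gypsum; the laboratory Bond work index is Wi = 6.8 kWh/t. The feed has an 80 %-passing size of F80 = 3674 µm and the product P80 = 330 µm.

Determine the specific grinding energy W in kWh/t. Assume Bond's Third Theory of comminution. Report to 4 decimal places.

W_Bond = 10·Wi·(1/√P₈₀ − 1/√F₈₀)
1/√330 = 0.055048;  1/√3674 = 0.016498
W = 10·6.8·(0.055048 − 0.016498) = 2.6214 kWh/t

W = 2.6214 kWh/t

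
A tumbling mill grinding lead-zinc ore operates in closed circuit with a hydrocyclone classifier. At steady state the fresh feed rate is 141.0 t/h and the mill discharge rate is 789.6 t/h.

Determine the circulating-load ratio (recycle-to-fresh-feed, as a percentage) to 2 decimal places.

CL = 460.00 %

Discharge = new feed + return, hence
R = M − F = 789.6 − 141.0 = 648.6 t/h
CL = 100·R/F = 100·648.6/141.0 = 460.00 %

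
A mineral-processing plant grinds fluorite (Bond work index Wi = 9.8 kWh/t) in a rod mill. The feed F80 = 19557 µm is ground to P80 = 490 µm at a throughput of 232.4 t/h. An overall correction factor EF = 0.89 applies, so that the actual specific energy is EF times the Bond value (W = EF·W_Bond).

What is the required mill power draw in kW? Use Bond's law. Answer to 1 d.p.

P = 770.8 kW

W_Bond = 10·Wi·(1/√P₈₀ − 1/√F₈₀)
W = 10·9.8·(1/√490 − 1/√19557) = 10·9.8·(0.038025) = 3.7264 kWh/t
W_actual = 0.89 × 3.7264 = 3.3165 kWh/t
Power = W × throughput = 3.3165 kWh/t × 232.4 t/h = 770.8 kW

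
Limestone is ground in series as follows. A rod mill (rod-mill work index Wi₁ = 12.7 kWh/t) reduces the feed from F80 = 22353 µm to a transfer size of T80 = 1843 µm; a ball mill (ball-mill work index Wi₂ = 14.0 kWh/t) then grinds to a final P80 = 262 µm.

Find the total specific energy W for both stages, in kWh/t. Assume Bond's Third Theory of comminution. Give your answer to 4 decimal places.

W = 10 Wi (1/√P80 − 1/√F80)  [Bond]
Stage 1 (22353→1843 µm, Wi₁=12.7): W₁ = 10·12.7·(0.023294 − 0.006689) = 2.1088 kWh/t
Stage 2 (1843→262 µm, Wi₂=14.0): W₂ = 10·14.0·(0.061780 − 0.023294) = 5.3881 kWh/t
W = W₁ + W₂ = 2.1088 + 5.3881 = 7.4970 kWh/t

W = 7.4970 kWh/t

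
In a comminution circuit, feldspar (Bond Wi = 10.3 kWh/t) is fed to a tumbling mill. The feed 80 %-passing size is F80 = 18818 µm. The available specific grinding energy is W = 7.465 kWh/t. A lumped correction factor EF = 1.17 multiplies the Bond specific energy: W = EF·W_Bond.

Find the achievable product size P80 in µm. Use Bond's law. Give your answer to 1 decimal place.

W = 10 Wi / √P80 − 10 Wi / √F80
W_Bond = W / EF = 7.465 / 1.17 = 6.3803 kWh/t
P80^(−½) = W_Bond/(10 Wi) + F80^(−½)
  = 6.3803/(10·10.3) + 1/√18818 = 0.061945 + 0.007290 = 0.069235
P80 = (1/0.069235)² = 14.4436² = 208.62 µm

P80 = 208.6 µm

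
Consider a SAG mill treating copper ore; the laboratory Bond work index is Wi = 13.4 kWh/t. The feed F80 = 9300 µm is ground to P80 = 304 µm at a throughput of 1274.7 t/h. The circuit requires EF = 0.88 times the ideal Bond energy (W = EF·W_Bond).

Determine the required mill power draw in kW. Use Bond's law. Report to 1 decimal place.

Bond:  W = 10 Wi (1/√P − 1/√F)
W = 10·13.4·(1/√304 − 1/√9300) = 10·13.4·(0.046984) = 6.2959 kWh/t
W_actual = 0.88 × 6.2959 = 5.5404 kWh/t
Power = W × throughput = 5.5404 kWh/t × 1274.7 t/h = 7062.4 kW

P = 7062.4 kW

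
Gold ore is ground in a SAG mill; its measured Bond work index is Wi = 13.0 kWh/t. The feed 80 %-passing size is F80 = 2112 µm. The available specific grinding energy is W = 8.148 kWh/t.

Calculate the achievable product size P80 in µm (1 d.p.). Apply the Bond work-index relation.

Bond:  W = 10 Wi (1/√P − 1/√F)
1/√P80 = 1/√F80 + W/(10·Wi)
  = 8.1480/(10·13.0) + 1/√2112 = 0.062677 + 0.021760 = 0.084437
P80 = (1/0.084437)² = 11.8432² = 140.26 µm

P80 = 140.3 µm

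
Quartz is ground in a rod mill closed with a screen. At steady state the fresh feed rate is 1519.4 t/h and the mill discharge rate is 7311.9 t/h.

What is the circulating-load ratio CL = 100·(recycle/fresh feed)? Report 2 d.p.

CL = 381.24 %

Discharge = new feed + return, hence
R = M − F = 7311.9 − 1519.4 = 5792.5 t/h
CL = 100·R/F = 100·5792.5/1519.4 = 381.24 %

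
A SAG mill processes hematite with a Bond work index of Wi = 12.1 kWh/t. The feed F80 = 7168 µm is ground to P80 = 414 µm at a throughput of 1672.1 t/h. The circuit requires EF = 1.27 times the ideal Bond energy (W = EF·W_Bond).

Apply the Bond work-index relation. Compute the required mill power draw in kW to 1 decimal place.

W = 10·Wi·[P80^(−½) − F80^(−½)]
W = 10·12.1·(1/√414 − 1/√7168) = 10·12.1·(0.037336) = 4.5176 kWh/t
Apply correction: 4.5176 × 1.27 = 5.7374 kWh/t
Mill draw = 5.7374 × 1672.1 = 9593.5 kW

P = 9593.5 kW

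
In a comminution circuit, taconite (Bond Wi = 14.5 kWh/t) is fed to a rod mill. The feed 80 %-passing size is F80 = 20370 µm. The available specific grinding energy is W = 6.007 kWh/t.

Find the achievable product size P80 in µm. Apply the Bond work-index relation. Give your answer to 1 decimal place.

W = 10·Wi·(P80^(-½) − F80^(-½))
⇒ 1/√P80 = W/(10 Wi) + 1/√F80
  = 6.0070/(10·14.5) + 1/√20370 = 0.041428 + 0.007007 = 0.048434
P80 = (1/0.048434)² = 20.6466² = 426.28 µm

P80 = 426.3 µm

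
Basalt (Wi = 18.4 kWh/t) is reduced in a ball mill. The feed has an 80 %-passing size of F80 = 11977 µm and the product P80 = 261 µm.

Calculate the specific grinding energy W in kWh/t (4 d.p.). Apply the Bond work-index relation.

W = 9.7080 kWh/t

W = 10·Wi·(P80^(-½) − F80^(-½))
1/√261 = 0.061898;  1/√11977 = 0.009137
W = 10·18.4·(0.061898 − 0.009137) = 9.7080 kWh/t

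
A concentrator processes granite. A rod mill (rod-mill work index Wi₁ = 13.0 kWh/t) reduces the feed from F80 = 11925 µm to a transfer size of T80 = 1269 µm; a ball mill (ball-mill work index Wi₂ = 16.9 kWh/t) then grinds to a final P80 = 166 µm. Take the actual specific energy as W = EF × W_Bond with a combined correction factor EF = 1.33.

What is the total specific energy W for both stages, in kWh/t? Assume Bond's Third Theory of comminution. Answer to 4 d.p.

W = 10·Wi·(P80^(-½) − F80^(-½))
Stage 1 (11925→1269 µm, Wi₁=13.0): W₁ = 10·13.0·(0.028072 − 0.009157) = 2.4589 kWh/t
Stage 2 (1269→166 µm, Wi₂=16.9): W₂ = 10·16.9·(0.077615 − 0.028072) = 8.3728 kWh/t
W = W₁ + W₂ = 2.4589 + 8.3728 = 10.8317 kWh/t
With EF = 1.33: W = 10.8317·1.33 = 14.4061 kWh/t

W = 14.4061 kWh/t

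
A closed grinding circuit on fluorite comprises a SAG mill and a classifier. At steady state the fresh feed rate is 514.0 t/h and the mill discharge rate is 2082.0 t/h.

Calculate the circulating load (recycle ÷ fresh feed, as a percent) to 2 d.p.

CL = 305.06 %

Mill node: discharge = fresh + recycle.
R = M − F = 2082.0 − 514.0 = 1568.0 t/h
CL = 100·R/F = 100·1568.0/514.0 = 305.06 %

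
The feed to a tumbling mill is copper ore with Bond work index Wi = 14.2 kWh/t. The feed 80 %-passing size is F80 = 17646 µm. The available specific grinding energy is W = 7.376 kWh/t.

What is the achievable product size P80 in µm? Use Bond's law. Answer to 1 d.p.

W = 10 Wi (1/√P80 − 1/√F80)  [Bond]
⇒ 1/√P80 = W/(10 Wi) + 1/√F80
  = 7.3760/(10·14.2) + 1/√17646 = 0.051944 + 0.007528 = 0.059472
P80 = (1/0.059472)² = 16.8147² = 282.74 µm

P80 = 282.7 µm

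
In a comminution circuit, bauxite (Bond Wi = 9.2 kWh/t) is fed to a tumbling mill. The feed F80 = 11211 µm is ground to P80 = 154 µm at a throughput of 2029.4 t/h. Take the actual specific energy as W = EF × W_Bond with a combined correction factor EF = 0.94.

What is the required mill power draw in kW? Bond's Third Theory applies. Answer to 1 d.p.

P = 12484.9 kW

W = 10·Wi·(P80^(-½) − F80^(-½))
W = 10·9.2·(1/√154 − 1/√11211) = 10·9.2·(0.071138) = 6.5447 kWh/t
W_actual = 0.94 × 6.5447 = 6.1520 kWh/t
Power = W × throughput = 6.1520 kWh/t × 2029.4 t/h = 12484.9 kW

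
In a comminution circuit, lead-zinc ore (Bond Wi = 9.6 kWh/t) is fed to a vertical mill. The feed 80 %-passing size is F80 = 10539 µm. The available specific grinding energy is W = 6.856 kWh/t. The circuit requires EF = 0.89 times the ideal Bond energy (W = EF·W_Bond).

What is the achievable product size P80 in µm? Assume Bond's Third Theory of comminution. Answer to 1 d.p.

P80 = 123.5 µm

W = 10 Wi / √P80 − 10 Wi / √F80
W_Bond = W / EF = 6.856 / 0.89 = 7.7034 kWh/t
1/√P80 = 1/√F80 + W_Bond/(10·Wi)
  = 7.7034/(10·9.6) + 1/√10539 = 0.080243 + 0.009741 = 0.089984
P80 = (1/0.089984)² = 11.1130² = 123.50 µm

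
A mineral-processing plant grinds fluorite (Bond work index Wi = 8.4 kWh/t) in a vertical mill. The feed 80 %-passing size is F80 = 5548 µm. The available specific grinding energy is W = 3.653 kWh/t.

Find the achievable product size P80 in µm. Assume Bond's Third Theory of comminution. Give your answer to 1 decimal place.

W_Bond = 10·Wi·(1/√P₈₀ − 1/√F₈₀)
⇒ 1/√P80 = W/(10·Wi) + 1/√F80
  = 3.6530/(10·8.4) + 1/√5548 = 0.043488 + 0.013426 = 0.056914
P80 = (1/0.056914)² = 17.5705² = 308.72 µm

P80 = 308.7 µm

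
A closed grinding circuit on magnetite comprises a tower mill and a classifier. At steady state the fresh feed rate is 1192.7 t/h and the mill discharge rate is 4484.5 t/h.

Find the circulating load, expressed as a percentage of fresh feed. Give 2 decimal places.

M = F + R at steady state, so:
R = M − F = 4484.5 − 1192.7 = 3291.8 t/h
CL = 100·R/F = 100·3291.8/1192.7 = 276.00 %

CL = 276.00 %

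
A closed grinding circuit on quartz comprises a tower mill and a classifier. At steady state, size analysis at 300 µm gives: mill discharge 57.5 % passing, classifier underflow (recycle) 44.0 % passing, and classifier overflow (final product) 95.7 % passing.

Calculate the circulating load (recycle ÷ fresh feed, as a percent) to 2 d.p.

Two-product formula at 300 µm:
r = (o − d)/(d − u)
r = (95.7 − 57.5)/(57.5 − 44.0) = 38.2/13.5 = 2.8296
CL = 100·r = 282.96 %

CL = 282.96 %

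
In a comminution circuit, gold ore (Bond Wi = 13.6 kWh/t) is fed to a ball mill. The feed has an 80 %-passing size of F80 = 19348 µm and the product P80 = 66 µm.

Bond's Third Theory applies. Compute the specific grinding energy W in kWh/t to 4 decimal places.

Bond:  W = 10 Wi (1/√P − 1/√F)
1/√66 = 0.123091;  1/√19348 = 0.007189
W = 10·13.6·(0.123091 − 0.007189) = 15.7627 kWh/t

W = 15.7627 kWh/t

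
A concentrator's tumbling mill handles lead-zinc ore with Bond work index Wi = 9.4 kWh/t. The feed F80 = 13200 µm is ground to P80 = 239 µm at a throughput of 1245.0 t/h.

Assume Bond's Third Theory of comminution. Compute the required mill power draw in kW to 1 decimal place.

W = 10·Wi·(P80^(-½) − F80^(-½))
W = 10·9.4·(1/√239 − 1/√13200) = 10·9.4·(0.055981) = 5.2622 kWh/t
P_mill = W·ṁ = 5.2622·1245.0 = 6551.4 kW

P = 6551.4 kW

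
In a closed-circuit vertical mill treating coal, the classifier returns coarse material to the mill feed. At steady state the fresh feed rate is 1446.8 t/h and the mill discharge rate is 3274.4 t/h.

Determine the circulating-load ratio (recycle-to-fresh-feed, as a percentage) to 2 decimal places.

CL = 126.32 %

M = F + R at steady state, so:
R = M − F = 3274.4 − 1446.8 = 1827.6 t/h
CL = 100·R/F = 100·1827.6/1446.8 = 126.32 %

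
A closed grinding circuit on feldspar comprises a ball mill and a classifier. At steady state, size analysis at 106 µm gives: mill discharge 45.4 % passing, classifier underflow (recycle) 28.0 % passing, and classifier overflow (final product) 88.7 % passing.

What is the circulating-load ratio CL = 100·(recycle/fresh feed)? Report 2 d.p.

Let r = R/F. Size balance at 106 µm:
(1+r)d = ru + o → r = (o−d)/(d−u)
r = (88.7 − 45.4)/(45.4 − 28.0) = 43.3/17.4 = 2.4885
CL = 100·r = 248.85 %

CL = 248.85 %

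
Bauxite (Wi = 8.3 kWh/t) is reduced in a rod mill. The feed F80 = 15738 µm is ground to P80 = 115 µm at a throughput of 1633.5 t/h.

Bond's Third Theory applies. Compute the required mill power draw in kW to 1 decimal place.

W_Bond = 10·Wi·(1/√P₈₀ − 1/√F₈₀)
W = 10·8.3·(1/√115 − 1/√15738) = 10·8.3·(0.085279) = 7.0782 kWh/t
P = W·T = 7.0782·1633.5 = 11562.2 kW

P = 11562.2 kW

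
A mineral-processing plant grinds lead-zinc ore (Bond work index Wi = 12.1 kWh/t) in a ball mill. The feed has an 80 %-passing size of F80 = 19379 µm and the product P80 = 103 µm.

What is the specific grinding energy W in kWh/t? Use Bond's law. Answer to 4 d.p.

W = 10 Wi (1/√P80 − 1/√F80)  [Bond]
1/√103 = 0.098533;  1/√19379 = 0.007183
W = 10·12.1·(0.098533 − 0.007183) = 11.0533 kWh/t

W = 11.0533 kWh/t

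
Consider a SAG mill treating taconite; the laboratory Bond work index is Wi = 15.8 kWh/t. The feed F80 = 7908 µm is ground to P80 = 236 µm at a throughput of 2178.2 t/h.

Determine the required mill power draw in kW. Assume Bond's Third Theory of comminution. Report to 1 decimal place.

W = 10 Wi / √P80 − 10 Wi / √F80
W = 10·15.8·(1/√236 − 1/√7908) = 10·15.8·(0.053849) = 8.5082 kWh/t
P = W·T = 8.5082·2178.2 = 18532.5 kW

P = 18532.5 kW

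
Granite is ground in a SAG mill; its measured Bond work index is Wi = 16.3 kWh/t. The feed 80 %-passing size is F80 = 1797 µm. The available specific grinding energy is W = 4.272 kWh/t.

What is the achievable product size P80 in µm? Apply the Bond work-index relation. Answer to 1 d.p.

Bond:  W = 10 Wi (1/√P − 1/√F)
⇒ 1/√P80 = W/(10·Wi) + 1/√F80
  = 4.2720/(10·16.3) + 1/√1797 = 0.026209 + 0.023590 = 0.049798
P80 = (1/0.049798)² = 20.0809² = 403.24 µm

P80 = 403.2 µm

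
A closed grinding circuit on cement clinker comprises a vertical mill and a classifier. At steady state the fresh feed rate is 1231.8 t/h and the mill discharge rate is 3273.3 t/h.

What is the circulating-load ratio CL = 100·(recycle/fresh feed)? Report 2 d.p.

Steady state: M = F + R.
R = M − F = 3273.3 − 1231.8 = 2041.5 t/h
CL = 100·R/F = 100·2041.5/1231.8 = 165.73 %

CL = 165.73 %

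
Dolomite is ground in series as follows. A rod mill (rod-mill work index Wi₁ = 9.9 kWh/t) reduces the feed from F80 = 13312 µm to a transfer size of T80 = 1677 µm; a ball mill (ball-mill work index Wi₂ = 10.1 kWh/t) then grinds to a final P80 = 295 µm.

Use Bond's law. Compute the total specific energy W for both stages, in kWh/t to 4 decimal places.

W = 10·Wi·(P80^(-½) − F80^(-½))
Stage 1 (13312→1677 µm, Wi₁=9.9): W₁ = 10·9.9·(0.024419 − 0.008667) = 1.5595 kWh/t
Stage 2 (1677→295 µm, Wi₂=10.1): W₂ = 10·10.1·(0.058222 − 0.024419) = 3.4141 kWh/t
W = W₁ + W₂ = 1.5595 + 3.4141 = 4.9736 kWh/t

W = 4.9736 kWh/t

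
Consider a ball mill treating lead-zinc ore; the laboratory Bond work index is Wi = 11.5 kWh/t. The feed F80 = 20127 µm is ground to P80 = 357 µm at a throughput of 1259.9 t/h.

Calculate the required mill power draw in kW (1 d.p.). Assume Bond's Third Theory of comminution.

P = 6647.0 kW

W = 10 Wi / √P80 − 10 Wi / √F80
W = 10·11.5·(1/√357 − 1/√20127) = 10·11.5·(0.045877) = 5.2758 kWh/t
P = W·T = 5.2758·1259.9 = 6647.0 kW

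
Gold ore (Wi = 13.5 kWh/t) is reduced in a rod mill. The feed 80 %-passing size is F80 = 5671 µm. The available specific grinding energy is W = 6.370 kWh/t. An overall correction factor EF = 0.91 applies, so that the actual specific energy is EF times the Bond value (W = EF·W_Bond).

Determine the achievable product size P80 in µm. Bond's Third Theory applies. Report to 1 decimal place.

P80 = 235.7 µm

W = 10 Wi / √P80 − 10 Wi / √F80
W_Bond = W / EF = 6.370 / 0.91 = 7.0000 kWh/t
1/√P80 = 1/√F80 + W_Bond/(10·Wi)
  = 7.0000/(10·13.5) + 1/√5671 = 0.051852 + 0.013279 = 0.065131
P80 = (1/0.065131)² = 15.3537² = 235.74 µm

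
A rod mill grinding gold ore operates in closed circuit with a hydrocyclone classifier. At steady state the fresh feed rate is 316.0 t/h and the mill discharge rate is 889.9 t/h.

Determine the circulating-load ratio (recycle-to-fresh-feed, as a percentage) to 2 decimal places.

CL = 181.61 %

Mill node: discharge = fresh + recycle.
R = M − F = 889.9 − 316.0 = 573.9 t/h
CL = 100·R/F = 100·573.9/316.0 = 181.61 %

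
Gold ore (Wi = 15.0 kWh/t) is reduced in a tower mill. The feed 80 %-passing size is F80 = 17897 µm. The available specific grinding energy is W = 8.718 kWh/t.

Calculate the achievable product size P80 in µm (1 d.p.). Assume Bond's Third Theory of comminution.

W = 10 Wi (P80^-0.5 − F80^-0.5)
⇒ 1/√P80 = W/(10 Wi) + 1/√F80
  = 8.7180/(10·15.0) + 1/√17897 = 0.058120 + 0.007475 = 0.065595
P80 = (1/0.065595)² = 15.2451² = 232.41 µm

P80 = 232.4 µm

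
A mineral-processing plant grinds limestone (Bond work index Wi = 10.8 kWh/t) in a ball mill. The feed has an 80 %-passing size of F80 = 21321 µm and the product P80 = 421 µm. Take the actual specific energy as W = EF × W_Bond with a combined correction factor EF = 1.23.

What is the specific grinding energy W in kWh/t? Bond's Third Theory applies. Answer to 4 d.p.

W_Bond = 10·Wi·(1/√P₈₀ − 1/√F₈₀)
1/√421 = 0.048737;  1/√21321 = 0.006849
W = 10·10.8·(0.048737 − 0.006849) = 4.5240 kWh/t
Corrected W = EF·W_Bond = 1.23·4.5240 = 5.5645 kWh/t

W = 5.5645 kWh/t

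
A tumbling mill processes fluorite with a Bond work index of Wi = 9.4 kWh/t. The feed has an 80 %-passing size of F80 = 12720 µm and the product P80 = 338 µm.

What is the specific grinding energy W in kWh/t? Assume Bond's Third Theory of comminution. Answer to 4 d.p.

W = 4.2795 kWh/t

Bond:  W = 10 Wi (1/√P − 1/√F)
1/√338 = 0.054393;  1/√12720 = 0.008867
W = 10·9.4·(0.054393 − 0.008867) = 4.2795 kWh/t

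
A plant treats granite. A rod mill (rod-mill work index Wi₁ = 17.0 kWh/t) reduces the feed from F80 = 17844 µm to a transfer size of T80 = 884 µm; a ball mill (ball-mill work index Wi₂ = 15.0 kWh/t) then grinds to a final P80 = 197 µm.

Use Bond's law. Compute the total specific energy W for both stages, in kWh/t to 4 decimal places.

W = 10.0871 kWh/t

W_Bond = 10·Wi·(1/√P₈₀ − 1/√F₈₀)
Stage 1 (17844→884 µm, Wi₁=17.0): W₁ = 10·17.0·(0.033634 − 0.007486) = 4.4451 kWh/t
Stage 2 (884→197 µm, Wi₂=15.0): W₂ = 10·15.0·(0.071247 − 0.033634) = 5.6420 kWh/t
W = W₁ + W₂ = 4.4451 + 5.6420 = 10.0871 kWh/t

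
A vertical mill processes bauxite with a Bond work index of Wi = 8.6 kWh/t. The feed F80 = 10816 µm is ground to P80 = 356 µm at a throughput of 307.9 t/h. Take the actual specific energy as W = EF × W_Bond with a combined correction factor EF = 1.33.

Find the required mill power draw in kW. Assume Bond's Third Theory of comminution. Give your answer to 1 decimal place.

P = 1527.9 kW

W = 10·Wi·[P80^(−½) − F80^(−½)]
W = 10·8.6·(1/√356 − 1/√10816) = 10·8.6·(0.043385) = 3.7311 kWh/t
With EF = 1.33: W = 3.7311·1.33 = 4.9623 kWh/t
Power = W × throughput = 4.9623 kWh/t × 307.9 t/h = 1527.9 kW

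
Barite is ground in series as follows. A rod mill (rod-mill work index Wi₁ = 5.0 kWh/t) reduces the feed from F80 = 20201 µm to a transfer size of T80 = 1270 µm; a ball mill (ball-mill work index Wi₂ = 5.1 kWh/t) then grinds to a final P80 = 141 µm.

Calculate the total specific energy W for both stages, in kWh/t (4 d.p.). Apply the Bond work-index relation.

W = 3.9151 kWh/t

W = 10 Wi (P80^-0.5 − F80^-0.5)
Stage 1 (20201→1270 µm, Wi₁=5.0): W₁ = 10·5.0·(0.028061 − 0.007036) = 1.0512 kWh/t
Stage 2 (1270→141 µm, Wi₂=5.1): W₂ = 10·5.1·(0.084215 − 0.028061) = 2.8639 kWh/t
W = W₁ + W₂ = 1.0512 + 2.8639 = 3.9151 kWh/t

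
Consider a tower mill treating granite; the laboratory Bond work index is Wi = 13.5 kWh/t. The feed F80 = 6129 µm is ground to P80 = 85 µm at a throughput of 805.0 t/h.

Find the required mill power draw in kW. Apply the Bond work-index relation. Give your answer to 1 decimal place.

P = 10399.3 kW

W = 10·Wi·[P80^(−½) − F80^(−½)]
W = 10·13.5·(1/√85 − 1/√6129) = 10·13.5·(0.095692) = 12.9184 kWh/t
P = W·T = 12.9184·805.0 = 10399.3 kW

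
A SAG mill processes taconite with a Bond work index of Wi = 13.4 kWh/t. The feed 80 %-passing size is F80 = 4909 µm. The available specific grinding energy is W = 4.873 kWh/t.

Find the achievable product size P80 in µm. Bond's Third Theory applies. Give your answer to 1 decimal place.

P80 = 390.0 µm

W = 10 Wi / √P80 − 10 Wi / √F80
P80^(−½) = W/(10 Wi) + F80^(−½)
  = 4.8730/(10·13.4) + 1/√4909 = 0.036366 + 0.014273 = 0.050638
P80 = (1/0.050638)² = 19.7479² = 389.98 µm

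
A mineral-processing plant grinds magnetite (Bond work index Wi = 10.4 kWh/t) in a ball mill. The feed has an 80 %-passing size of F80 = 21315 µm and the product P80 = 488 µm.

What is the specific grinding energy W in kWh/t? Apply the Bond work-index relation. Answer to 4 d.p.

W = 10·Wi·[P80^(−½) − F80^(−½)]
1/√488 = 0.045268;  1/√21315 = 0.006849
W = 10·10.4·(0.045268 − 0.006849) = 3.9955 kWh/t

W = 3.9955 kWh/t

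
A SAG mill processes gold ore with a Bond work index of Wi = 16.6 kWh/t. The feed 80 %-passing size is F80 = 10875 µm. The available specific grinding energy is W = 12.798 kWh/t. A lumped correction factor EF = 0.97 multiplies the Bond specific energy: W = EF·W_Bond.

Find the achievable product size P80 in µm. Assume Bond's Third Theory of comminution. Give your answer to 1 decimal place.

W = 10 Wi (P80^-0.5 − F80^-0.5)
W_Bond = W / EF = 12.798 / 0.97 = 13.1938 kWh/t
⇒ 1/√P80 = W_Bond/(10·Wi) + 1/√F80
  = 13.1938/(10·16.6) + 1/√10875 = 0.079481 + 0.009589 = 0.089070
P80 = (1/0.089070)² = 11.2271² = 126.05 µm

P80 = 126.0 µm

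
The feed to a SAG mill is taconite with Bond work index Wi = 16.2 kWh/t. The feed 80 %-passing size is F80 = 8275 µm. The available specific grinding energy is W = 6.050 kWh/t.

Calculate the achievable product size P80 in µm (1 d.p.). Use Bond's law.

P80 = 428.0 µm

W = 10·Wi·(P80^(-½) − F80^(-½))
P80^-0.5 = F80^-0.5 + W/(10 Wi)
  = 6.0500/(10·16.2) + 1/√8275 = 0.037346 + 0.010993 = 0.048339
P80 = (1/0.048339)² = 20.6874² = 427.97 µm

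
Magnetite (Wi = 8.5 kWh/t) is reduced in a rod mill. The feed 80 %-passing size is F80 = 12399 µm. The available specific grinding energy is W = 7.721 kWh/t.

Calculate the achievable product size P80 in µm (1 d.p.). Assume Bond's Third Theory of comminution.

W = 10·Wi·[P80^(−½) − F80^(−½)]
P80^(−½) = W/(10 Wi) + F80^(−½)
  = 7.7210/(10·8.5) + 1/√12399 = 0.090835 + 0.008981 = 0.099816
P80 = (1/0.099816)² = 10.0184² = 100.37 µm

P80 = 100.4 µm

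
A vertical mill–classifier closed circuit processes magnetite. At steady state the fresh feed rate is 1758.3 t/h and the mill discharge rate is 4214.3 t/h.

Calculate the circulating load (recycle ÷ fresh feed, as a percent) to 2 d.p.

CL = 139.68 %

M = F + R at steady state, so:
R = M − F = 4214.3 − 1758.3 = 2456.0 t/h
CL = 100·R/F = 100·2456.0/1758.3 = 139.68 %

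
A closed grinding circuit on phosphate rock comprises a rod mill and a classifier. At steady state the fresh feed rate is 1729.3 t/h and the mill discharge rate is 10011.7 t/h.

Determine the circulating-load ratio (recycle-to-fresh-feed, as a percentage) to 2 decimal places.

Discharge = new feed + return, hence
R = M − F = 10011.7 − 1729.3 = 8282.4 t/h
CL = 100·R/F = 100·8282.4/1729.3 = 478.95 %

CL = 478.95 %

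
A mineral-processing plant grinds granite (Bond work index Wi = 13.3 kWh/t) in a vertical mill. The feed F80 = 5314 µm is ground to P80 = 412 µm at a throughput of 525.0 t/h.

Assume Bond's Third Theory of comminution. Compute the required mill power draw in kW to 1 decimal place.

W = 10·Wi·[P80^(−½) − F80^(−½)]
W = 10·13.3·(1/√412 − 1/√5314) = 10·13.3·(0.035549) = 4.7280 kWh/t
Mill draw = 4.7280 × 525.0 = 2482.2 kW

P = 2482.2 kW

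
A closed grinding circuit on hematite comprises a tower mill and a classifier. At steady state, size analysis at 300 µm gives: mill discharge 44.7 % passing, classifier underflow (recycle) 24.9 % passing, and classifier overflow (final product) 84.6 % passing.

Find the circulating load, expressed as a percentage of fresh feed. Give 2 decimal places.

Let r = R/F. Size balance at 300 µm:
d + r·d = r·u + o → r(d−u) = o−d
r = (84.6 − 44.7)/(44.7 − 24.9) = 39.9/19.8 = 2.0152
CL = 100·r = 201.52 %

CL = 201.52 %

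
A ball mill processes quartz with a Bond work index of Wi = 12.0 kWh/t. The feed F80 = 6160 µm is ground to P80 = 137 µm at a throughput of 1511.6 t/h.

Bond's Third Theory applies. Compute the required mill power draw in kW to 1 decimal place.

P = 13186.2 kW

W = 10 Wi (P80^-0.5 − F80^-0.5)
W = 10·12.0·(1/√137 − 1/√6160) = 10·12.0·(0.072695) = 8.7234 kWh/t
P_mill = W·ṁ = 8.7234·1511.6 = 13186.2 kW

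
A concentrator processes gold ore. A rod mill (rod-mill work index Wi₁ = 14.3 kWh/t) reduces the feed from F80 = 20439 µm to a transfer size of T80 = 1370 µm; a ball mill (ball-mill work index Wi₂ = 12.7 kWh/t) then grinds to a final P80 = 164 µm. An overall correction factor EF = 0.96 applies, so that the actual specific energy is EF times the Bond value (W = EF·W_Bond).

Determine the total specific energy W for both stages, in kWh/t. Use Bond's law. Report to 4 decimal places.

W = 8.9751 kWh/t

W = 10 Wi / √P80 − 10 Wi / √F80
Stage 1 (20439→1370 µm, Wi₁=14.3): W₁ = 10·14.3·(0.027017 − 0.006995) = 2.8632 kWh/t
Stage 2 (1370→164 µm, Wi₂=12.7): W₂ = 10·12.7·(0.078087 − 0.027017) = 6.4859 kWh/t
W = W₁ + W₂ = 2.8632 + 6.4859 = 9.3491 kWh/t
Corrected W = EF·W_Bond = 0.96·9.3491 = 8.9751 kWh/t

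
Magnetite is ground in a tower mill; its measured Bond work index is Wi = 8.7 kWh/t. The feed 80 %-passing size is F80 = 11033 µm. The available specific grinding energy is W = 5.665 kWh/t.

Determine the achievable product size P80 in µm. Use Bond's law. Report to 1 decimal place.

P80 = 179.5 µm

W = 10·Wi·(P80^(-½) − F80^(-½))
P80^-0.5 = F80^-0.5 + W/(10 Wi)
  = 5.6650/(10·8.7) + 1/√11033 = 0.065115 + 0.009520 = 0.074635
P80 = (1/0.074635)² = 13.3985² = 179.52 µm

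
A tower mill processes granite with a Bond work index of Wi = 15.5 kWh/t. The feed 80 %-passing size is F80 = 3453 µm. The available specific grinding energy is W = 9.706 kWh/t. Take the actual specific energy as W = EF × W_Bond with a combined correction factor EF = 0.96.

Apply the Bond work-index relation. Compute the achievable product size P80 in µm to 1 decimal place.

P80 = 147.8 µm

W = 10·Wi·(P80^(-½) − F80^(-½))
W_Bond = W / EF = 9.706 / 0.96 = 10.1104 kWh/t
P80^(−½) = W_Bond/(10 Wi) + F80^(−½)
  = 10.1104/(10·15.5) + 1/√3453 = 0.065228 + 0.017018 = 0.082246
P80 = (1/0.082246)² = 12.1586² = 147.83 µm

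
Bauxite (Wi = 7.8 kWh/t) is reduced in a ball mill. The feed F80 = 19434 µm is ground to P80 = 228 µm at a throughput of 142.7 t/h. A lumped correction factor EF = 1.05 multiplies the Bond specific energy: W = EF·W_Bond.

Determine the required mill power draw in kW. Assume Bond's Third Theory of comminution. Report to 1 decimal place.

Bond: W = 10·Wi·(1/√P80 − 1/√F80)
W = 10·7.8·(1/√228 − 1/√19434) = 10·7.8·(0.059053) = 4.6062 kWh/t
W_actual = 1.05 × 4.6062 = 4.8365 kWh/t
Power = W × throughput = 4.8365 kWh/t × 142.7 t/h = 690.2 kW

P = 690.2 kW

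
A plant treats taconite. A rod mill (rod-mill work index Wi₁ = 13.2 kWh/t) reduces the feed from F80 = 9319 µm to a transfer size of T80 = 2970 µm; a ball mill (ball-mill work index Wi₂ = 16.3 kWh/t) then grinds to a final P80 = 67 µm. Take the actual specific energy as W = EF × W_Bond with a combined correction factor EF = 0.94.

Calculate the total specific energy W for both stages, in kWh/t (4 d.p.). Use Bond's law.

W_Bond = 10·Wi·(1/√P₈₀ − 1/√F₈₀)
Stage 1 (9319→2970 µm, Wi₁=13.2): W₁ = 10·13.2·(0.018349 − 0.010359) = 1.0547 kWh/t
Stage 2 (2970→67 µm, Wi₂=16.3): W₂ = 10·16.3·(0.122169 − 0.018349) = 16.9227 kWh/t
W = W₁ + W₂ = 1.0547 + 16.9227 = 17.9774 kWh/t
With EF = 0.94: W = 17.9774·0.94 = 16.8988 kWh/t

W = 16.8988 kWh/t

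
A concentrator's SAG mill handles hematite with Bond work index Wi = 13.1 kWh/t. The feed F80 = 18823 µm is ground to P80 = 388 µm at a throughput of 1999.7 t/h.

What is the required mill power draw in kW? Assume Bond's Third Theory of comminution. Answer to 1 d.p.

P = 11389.7 kW

W = 10·Wi·[P80^(−½) − F80^(−½)]
W = 10·13.1·(1/√388 − 1/√18823) = 10·13.1·(0.043479) = 5.6957 kWh/t
Mill draw = 5.6957 × 1999.7 = 11389.7 kW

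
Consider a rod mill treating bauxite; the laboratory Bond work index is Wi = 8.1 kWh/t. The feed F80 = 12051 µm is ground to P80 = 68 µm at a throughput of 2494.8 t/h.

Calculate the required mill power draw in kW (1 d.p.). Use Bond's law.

W = 10 Wi / √P80 − 10 Wi / √F80
W = 10·8.1·(1/√68 − 1/√12051) = 10·8.1·(0.112158) = 9.0848 kWh/t
Mill draw = 9.0848 × 2494.8 = 22664.8 kW

P = 22664.8 kW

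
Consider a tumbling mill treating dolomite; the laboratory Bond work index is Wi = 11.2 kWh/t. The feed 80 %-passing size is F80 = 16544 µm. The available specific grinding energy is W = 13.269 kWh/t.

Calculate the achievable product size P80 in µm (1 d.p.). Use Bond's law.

P80 = 62.7 µm

W = 10 Wi / √P80 − 10 Wi / √F80
P80^-0.5 = F80^-0.5 + W/(10 Wi)
  = 13.2690/(10·11.2) + 1/√16544 = 0.118473 + 0.007775 = 0.126248
P80 = (1/0.126248)² = 7.9209² = 62.74 µm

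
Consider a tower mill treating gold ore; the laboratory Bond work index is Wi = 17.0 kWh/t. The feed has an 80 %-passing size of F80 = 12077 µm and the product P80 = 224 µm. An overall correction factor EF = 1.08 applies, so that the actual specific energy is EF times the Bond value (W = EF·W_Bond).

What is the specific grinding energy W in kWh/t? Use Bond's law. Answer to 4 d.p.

W = 10 Wi (P80^-0.5 − F80^-0.5)
1/√224 = 0.066815;  1/√12077 = 0.009100
W = 10·17.0·(0.066815 − 0.009100) = 9.8117 kWh/t
Corrected W = EF·W_Bond = 1.08·9.8117 = 10.5966 kWh/t

W = 10.5966 kWh/t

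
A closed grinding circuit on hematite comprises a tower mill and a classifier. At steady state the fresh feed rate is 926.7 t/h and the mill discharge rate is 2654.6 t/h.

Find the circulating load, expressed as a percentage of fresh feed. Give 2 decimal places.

Steady state: M = F + R.
R = M − F = 2654.6 − 926.7 = 1727.9 t/h
CL = 100·R/F = 100·1727.9/926.7 = 186.46 %

CL = 186.46 %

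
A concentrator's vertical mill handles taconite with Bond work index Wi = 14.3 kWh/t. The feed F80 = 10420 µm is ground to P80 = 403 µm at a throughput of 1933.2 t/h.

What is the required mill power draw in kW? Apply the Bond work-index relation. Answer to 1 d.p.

P = 11062.6 kW

W = 10 Wi (P80^-0.5 − F80^-0.5)
W = 10·14.3·(1/√403 − 1/√10420) = 10·14.3·(0.040017) = 5.7225 kWh/t
P = W·T = 5.7225·1933.2 = 11062.6 kW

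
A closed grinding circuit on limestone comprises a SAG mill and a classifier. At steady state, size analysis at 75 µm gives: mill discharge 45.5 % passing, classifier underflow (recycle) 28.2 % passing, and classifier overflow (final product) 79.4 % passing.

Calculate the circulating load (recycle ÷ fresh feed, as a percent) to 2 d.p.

CL = 195.95 %

Mass balance on the −75 µm fraction:
Fd + Rd = Ru + Fo ⇒ R/F = (o−d)/(d−u)
r = (79.4 − 45.5)/(45.5 − 28.2) = 33.9/17.3 = 1.9595
CL = 100·r = 195.95 %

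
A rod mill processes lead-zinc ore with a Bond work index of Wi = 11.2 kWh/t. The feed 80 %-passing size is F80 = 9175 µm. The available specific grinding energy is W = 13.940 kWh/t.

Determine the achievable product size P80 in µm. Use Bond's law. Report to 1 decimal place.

P80 = 54.9 µm

W = 10 Wi (1/√P80 − 1/√F80)  [Bond]
⇒ 1/√P80 = W/(10·Wi) + 1/√F80
  = 13.9400/(10·11.2) + 1/√9175 = 0.124464 + 0.010440 = 0.134904
P80 = (1/0.134904)² = 7.4127² = 54.95 µm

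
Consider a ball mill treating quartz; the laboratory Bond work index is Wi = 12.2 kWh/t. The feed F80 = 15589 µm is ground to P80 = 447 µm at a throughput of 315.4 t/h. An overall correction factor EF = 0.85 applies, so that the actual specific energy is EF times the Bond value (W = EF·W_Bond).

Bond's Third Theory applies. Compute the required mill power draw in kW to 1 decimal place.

P = 1285.0 kW

W_Bond = 10·Wi·(1/√P₈₀ − 1/√F₈₀)
W = 10·12.2·(1/√447 − 1/√15589) = 10·12.2·(0.039289) = 4.7933 kWh/t
W_actual = 0.85 × 4.7933 = 4.0743 kWh/t
Mill draw = 4.0743 × 315.4 = 1285.0 kW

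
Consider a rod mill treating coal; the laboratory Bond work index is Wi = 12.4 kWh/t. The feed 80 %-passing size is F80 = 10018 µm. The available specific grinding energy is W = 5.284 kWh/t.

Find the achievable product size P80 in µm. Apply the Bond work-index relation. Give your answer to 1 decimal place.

P80 = 361.4 µm

W = 10 Wi (1/√P80 − 1/√F80)  [Bond]
P80^-0.5 = F80^-0.5 + W/(10 Wi)
  = 5.2840/(10·12.4) + 1/√10018 = 0.042613 + 0.009991 = 0.052604
P80 = (1/0.052604)² = 19.0100² = 361.38 µm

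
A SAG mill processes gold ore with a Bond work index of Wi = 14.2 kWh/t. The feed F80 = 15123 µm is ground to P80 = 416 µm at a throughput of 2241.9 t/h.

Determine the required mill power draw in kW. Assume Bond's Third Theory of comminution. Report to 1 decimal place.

P = 13019.7 kW

W_Bond = 10·Wi·(1/√P₈₀ − 1/√F₈₀)
W = 10·14.2·(1/√416 − 1/√15123) = 10·14.2·(0.040897) = 5.8074 kWh/t
Mill draw = 5.8074 × 2241.9 = 13019.7 kW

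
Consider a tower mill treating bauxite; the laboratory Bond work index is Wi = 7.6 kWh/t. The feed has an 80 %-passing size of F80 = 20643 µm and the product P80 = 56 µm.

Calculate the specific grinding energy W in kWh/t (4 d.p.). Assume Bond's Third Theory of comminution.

W_Bond = 10·Wi·(1/√P₈₀ − 1/√F₈₀)
1/√56 = 0.133631;  1/√20643 = 0.006960
W = 10·7.6·(0.133631 − 0.006960) = 9.6270 kWh/t

W = 9.6270 kWh/t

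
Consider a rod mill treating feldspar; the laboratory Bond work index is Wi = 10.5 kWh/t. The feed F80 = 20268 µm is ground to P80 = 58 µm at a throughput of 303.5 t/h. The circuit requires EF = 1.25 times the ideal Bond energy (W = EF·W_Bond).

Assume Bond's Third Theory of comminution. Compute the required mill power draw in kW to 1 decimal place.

P = 4950.7 kW

W_Bond = 10·Wi·(1/√P₈₀ − 1/√F₈₀)
W = 10·10.5·(1/√58 − 1/√20268) = 10·10.5·(0.124282) = 13.0496 kWh/t
Corrected W = EF·W_Bond = 1.25·13.0496 = 16.3120 kWh/t
P = W·T = 16.3120·303.5 = 4950.7 kW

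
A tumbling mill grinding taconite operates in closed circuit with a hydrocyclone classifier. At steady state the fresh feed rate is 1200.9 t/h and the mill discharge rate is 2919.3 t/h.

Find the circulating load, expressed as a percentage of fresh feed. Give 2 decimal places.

M = F + R at steady state, so:
R = M − F = 2919.3 − 1200.9 = 1718.4 t/h
CL = 100·R/F = 100·1718.4/1200.9 = 143.09 %

CL = 143.09 %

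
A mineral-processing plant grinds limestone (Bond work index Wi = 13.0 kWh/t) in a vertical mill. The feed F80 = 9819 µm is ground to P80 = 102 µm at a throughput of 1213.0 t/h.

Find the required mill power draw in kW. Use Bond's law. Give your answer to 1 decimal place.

P = 14022.3 kW

W = 10·Wi·(P80^(-½) − F80^(-½))
W = 10·13.0·(1/√102 − 1/√9819) = 10·13.0·(0.088923) = 11.5600 kWh/t
Mill draw = 11.5600 × 1213.0 = 14022.3 kW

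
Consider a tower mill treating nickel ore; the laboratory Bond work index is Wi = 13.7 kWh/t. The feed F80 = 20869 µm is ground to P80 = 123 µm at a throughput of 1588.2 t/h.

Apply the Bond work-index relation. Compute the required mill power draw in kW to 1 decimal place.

W = 10·Wi·[P80^(−½) − F80^(−½)]
W = 10·13.7·(1/√123 − 1/√20869) = 10·13.7·(0.083245) = 11.4045 kWh/t
P_mill = W·ṁ = 11.4045·1588.2 = 18112.7 kW

P = 18112.7 kW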